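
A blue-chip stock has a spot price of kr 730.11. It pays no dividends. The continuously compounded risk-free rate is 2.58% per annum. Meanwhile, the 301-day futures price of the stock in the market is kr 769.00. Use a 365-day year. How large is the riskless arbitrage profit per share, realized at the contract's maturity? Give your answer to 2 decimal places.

kr 23.19 per share

Fair futures: F* = S·e^(carry·T), with carry = r = 0.0258
F* = 730.11 · e^(0.0258 × 301/365) = 730.11 · e^0.021276 = 730.11 × 1.021504 = kr 745.8103
Market kr 769.00 > fair kr 745.8103: forward overpriced → cash-and-carry (buy spot, short the forward).
At maturity, profit = |F_mkt − F*| = |769.00 − 745.8103| = kr 23.19 per share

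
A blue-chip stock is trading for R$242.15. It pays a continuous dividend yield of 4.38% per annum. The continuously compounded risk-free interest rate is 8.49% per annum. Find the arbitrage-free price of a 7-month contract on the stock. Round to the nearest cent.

F = S·e^((r − q)T) = 242.15 · e^((0.0849 − 0.0438) × 7/12)
= 242.15 · e^0.023975 = 242.15 × 1.024265
F = R$248.03

R$248.03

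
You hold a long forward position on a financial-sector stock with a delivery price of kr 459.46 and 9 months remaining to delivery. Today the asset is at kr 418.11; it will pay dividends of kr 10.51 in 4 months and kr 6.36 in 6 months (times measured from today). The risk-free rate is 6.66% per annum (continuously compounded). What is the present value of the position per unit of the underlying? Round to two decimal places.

PV(remaining dividends) I = 10.51·e^(−0.0666·4/12) + 6.36·e^(−0.0666·6/12) = 16.4309
Current forward F = (S − I)·e^(rT) = (418.11 − 16.4309)·e^(0.0666·9/12) = 401.6791 × 1.051219 = 422.2527
Value (long) = (F − K)·e^(−rT) = (422.2527 − 459.46) × 0.951277 = -35.3944
Value = -kr 35.39

-kr 35.39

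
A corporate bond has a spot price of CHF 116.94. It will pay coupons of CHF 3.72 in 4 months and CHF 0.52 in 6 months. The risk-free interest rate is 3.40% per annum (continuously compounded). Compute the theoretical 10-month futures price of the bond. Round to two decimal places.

PV(coupons) I = 3.72·e^(−0.0340·4/12) + 0.52·e^(−0.0340·6/12)
I = 3.6781 + 0.5112 = 4.1893
F = (S − I)·e^(rT) = (116.94 − 4.1893) · e^(0.0340·10/12)
= 112.7507 · e^0.028333 = 112.7507 × 1.028738 = CHF 115.99

CHF 115.99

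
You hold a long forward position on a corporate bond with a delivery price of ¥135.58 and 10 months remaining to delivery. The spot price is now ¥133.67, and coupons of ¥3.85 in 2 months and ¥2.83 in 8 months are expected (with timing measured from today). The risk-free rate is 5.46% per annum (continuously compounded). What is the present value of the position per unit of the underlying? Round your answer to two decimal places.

PV(remaining coupons) I = 3.85·e^(−0.0546·2/12) + 2.83·e^(−0.0546·8/12) = 6.5440
Current forward F = (S − I)·e^(rT) = (133.67 − 6.5440)·e^(0.0546·10/12) = 127.1260 × 1.046551 = 133.0438
Value (long) = (F − K)·e^(−rT) = (133.0438 − 135.58) × 0.955520 = -2.4234
Value = -¥2.42

-¥2.42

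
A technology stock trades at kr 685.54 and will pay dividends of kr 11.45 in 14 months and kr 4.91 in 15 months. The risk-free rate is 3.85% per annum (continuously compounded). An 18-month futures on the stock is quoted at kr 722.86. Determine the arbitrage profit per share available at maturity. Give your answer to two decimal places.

kr 13.12 per share

PV(dividends) I = 11.45·e^(−0.0385·14/12) + 4.91·e^(−0.0385·15/12) = 15.6264
Fair futures F* = (S − I)·e^(rT) = (685.54 − 15.6264)·e^0.057750 = 669.9136 × 1.059450 = 709.7400
Market kr 722.86 > fair 709.7400: forward overpriced → cash-and-carry (borrow at r, buy the stock and collect the dividends, short the forward).
Profit at T = |F_mkt − F*| = |722.86 − 709.7400| = kr 13.12 per share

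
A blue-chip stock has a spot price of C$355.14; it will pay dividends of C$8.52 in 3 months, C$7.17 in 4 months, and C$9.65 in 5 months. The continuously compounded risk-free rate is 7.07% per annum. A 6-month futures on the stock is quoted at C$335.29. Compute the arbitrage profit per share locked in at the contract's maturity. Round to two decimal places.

PV(dividends) I = 8.52·e^(−0.0707·3/12) + 7.17·e^(−0.0707·4/12) + 9.65·e^(−0.0707·5/12) = 24.7436
Fair futures F* = (S − I)·e^(rT) = (355.14 − 24.7436)·e^0.035350 = 330.3964 × 1.035982 = 342.2847
Market C$335.29 < fair 342.2847: forward underpriced → reverse cash-and-carry (short the stock, invest proceeds at r, pay the dividends, go long the forward).
Profit at T = |F_mkt − F*| = |335.29 − 342.2847| = C$6.99 per share

C$6.99 per share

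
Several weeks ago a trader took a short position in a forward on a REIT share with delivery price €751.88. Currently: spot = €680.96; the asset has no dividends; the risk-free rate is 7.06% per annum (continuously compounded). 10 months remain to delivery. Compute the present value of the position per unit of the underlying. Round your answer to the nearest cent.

Current fair forward for the remaining 10 months: F = S·e^(r·T), r = 0.0706
F = 680.96 · e^(0.0706 × 10/12) = 680.96 × 1.060598 = 722.2248
Value of long forward = (F − K)·e^(−rT) = (722.2248 − 751.88) · e^(−0.0706·10/12)
= -29.6552 × 0.942864 = -27.96
Short position value = −(long value) = €27.96

€27.96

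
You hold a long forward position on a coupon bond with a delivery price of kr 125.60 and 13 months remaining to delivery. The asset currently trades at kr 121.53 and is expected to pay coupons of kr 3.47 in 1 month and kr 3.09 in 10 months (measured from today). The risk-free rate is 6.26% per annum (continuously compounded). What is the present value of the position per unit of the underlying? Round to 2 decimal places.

-kr 2.22

PV(remaining coupons) I = 3.47·e^(−0.0626·1/12) + 3.09·e^(−0.0626·10/12) = 6.3849
Current forward F = (S − I)·e^(rT) = (121.53 − 6.3849)·e^(0.0626·13/12) = 115.1451 × 1.070169 = 123.2247
Value (long) = (F − K)·e^(−rT) = (123.2247 − 125.60) × 0.934432 = -2.2196
Value = -kr 2.22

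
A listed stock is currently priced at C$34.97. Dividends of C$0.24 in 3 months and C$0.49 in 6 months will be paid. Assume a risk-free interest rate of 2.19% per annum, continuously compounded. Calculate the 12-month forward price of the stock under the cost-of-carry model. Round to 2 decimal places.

PV(dividends) I = 0.24·e^(−0.0219·3/12) + 0.49·e^(−0.0219·6/12)
I = 0.2387 + 0.4847 = 0.7234
F = (S − I)·e^(rT) = (34.97 − 0.7234) · e^(0.0219·12/12)
= 34.2466 · e^0.021900 = 34.2466 × 1.022142 = C$35.00

C$35.00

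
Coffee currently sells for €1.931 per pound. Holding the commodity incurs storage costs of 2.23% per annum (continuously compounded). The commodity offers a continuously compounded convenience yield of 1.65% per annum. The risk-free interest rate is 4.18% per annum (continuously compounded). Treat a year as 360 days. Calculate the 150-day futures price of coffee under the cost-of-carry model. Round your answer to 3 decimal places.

€1.970 per pound

Net carry = r + u − y = 0.0418 + 0.0223 − 0.0165 = 0.0476
F = S·e^((r+u−y)T) = 1.931 · e^(0.0476 × 150/360) = 1.931 · e^0.019833
= 1.931 × 1.020031 = €1.970 per pound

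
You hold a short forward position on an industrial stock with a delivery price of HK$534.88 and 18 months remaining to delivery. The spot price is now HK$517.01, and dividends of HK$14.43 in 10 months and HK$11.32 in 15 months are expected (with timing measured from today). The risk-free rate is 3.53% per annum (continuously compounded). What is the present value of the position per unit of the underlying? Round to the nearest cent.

PV(remaining dividends) I = 14.43·e^(−0.0353·10/12) + 11.32·e^(−0.0353·15/12) = 24.8431
Current forward F = (S − I)·e^(rT) = (517.01 − 24.8431)·e^(0.0353·18/12) = 492.1669 × 1.054377 = 518.9295
Value (long) = (F − K)·e^(−rT) = (518.9295 − 534.88) × 0.948427 = -15.1279
Short position value = −(long value) = HK$15.13

HK$15.13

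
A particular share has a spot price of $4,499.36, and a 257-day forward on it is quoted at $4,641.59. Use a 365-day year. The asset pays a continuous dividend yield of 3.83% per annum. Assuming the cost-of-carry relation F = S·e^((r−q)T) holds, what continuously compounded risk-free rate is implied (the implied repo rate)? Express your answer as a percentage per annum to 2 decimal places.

8.25%

From F = S·e^((r−q)T): (r − q) = ln(F/S)/T
ln(4641.59/4499.36) = ln(1.031611) = 0.031122
(r − q) = 0.031122 / (257/365) = 0.044201
r = ln(F/S)/T + q = 0.044201 + 0.0383 = 0.082501
r = 8.25%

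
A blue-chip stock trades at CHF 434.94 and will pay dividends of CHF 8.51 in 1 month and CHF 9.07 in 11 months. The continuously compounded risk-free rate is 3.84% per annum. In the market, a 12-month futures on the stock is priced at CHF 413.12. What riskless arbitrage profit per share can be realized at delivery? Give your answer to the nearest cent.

CHF 20.93 per share

PV(dividends) I = 8.51·e^(−0.0384·1/12) + 9.07·e^(−0.0384·11/12) = 17.2391
Fair futures F* = (S − I)·e^(rT) = (434.94 − 17.2391)·e^0.038400 = 417.7009 × 1.039147 = 434.0526
Market CHF 413.12 < fair 434.0526: forward underpriced → reverse cash-and-carry (short the stock, invest proceeds at r, pay the dividends, go long the forward).
Profit at T = |F_mkt − F*| = |413.12 − 434.0526| = CHF 20.93 per share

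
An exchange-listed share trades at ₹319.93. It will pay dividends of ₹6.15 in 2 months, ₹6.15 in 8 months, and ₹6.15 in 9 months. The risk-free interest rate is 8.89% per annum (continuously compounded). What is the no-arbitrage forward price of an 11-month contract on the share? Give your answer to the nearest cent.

PV(dividends) I = 6.15·e^(−0.0889·2/12) + 6.15·e^(−0.0889·8/12) + 6.15·e^(−0.0889·9/12)
I = 6.0595 + 5.7961 + 5.7533 = 17.6089
F = (S − I)·e^(rT) = (319.93 − 17.6089) · e^(0.0889·11/12)
= 302.3211 · e^0.081492 = 302.3211 × 1.084905 = ₹327.99

₹327.99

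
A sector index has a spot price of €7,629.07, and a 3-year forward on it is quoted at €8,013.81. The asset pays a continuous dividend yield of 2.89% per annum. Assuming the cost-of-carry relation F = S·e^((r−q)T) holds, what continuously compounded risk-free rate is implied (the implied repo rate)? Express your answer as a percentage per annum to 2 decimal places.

4.53%

From F = S·e^((r−q)T): (r − q) = ln(F/S)/T
ln(8013.81/7629.07) = ln(1.050431) = 0.049201
(r − q) = 0.049201 / (3) = 0.016400
r = ln(F/S)/T + q = 0.016400 + 0.0289 = 0.045300
r = 4.53%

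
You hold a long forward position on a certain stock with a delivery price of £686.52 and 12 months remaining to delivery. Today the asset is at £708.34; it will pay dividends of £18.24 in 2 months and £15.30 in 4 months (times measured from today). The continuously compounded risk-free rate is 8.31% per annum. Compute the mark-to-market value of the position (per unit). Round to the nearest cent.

PV(remaining dividends) I = 18.24·e^(−0.0831·2/12) + 15.30·e^(−0.0831·4/12) = 32.8711
Current forward F = (S − I)·e^(rT) = (708.34 − 32.8711)·e^(0.0831·12/12) = 675.4689 × 1.086650 = 733.9983
Value (long) = (F − K)·e^(−rT) = (733.9983 − 686.52) × 0.920259 = 43.6923
Value = £43.69

£43.69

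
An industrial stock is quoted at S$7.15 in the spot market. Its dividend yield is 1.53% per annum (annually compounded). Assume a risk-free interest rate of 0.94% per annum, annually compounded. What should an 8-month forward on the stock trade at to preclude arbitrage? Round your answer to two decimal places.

S$7.12

F = S · (1+r)^T / (1+q)^T
= 7.15 × 1.006257 / 1.010174 = 7.15 × 0.996122
F = S$7.12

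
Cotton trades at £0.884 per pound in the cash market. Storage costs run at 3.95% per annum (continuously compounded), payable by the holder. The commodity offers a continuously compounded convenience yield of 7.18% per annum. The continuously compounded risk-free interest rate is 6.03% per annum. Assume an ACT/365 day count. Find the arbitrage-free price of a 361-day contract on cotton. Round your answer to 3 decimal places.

Net carry = r + u − y = 0.0603 + 0.0395 − 0.0718 = 0.0280
F = S·e^((r+u−y)T) = 0.884 · e^(0.0280 × 361/365) = 0.884 · e^0.027693
= 0.884 × 1.028080 = £0.909 per pound

£0.909 per pound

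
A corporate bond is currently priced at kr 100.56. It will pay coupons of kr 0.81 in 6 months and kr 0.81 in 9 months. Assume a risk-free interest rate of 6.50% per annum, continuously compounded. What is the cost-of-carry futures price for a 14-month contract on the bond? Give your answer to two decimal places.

kr 106.80

PV(coupons) I = 0.81·e^(−0.0650·6/12) + 0.81·e^(−0.0650·9/12)
I = 0.7841 + 0.7715 = 1.5556
F = (S − I)·e^(rT) = (100.56 − 1.5556) · e^(0.0650·14/12)
= 99.0044 · e^0.075833 = 99.0044 × 1.078782 = kr 106.80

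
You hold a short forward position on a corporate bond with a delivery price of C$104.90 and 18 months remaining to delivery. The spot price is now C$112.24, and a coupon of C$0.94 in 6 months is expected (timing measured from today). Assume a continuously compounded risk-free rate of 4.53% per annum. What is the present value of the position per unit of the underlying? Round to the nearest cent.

PV(remaining coupons) I = 0.94·e^(−0.0453·6/12) = 0.9189
Current forward F = (S − I)·e^(rT) = (112.24 − 0.9189)·e^(0.0453·18/12) = 111.3211 × 1.070312 = 119.1483
Value (long) = (F − K)·e^(−rT) = (119.1483 − 104.90) × 0.934307 = 13.3123
Short position value = −(long value) = -C$13.31

-C$13.31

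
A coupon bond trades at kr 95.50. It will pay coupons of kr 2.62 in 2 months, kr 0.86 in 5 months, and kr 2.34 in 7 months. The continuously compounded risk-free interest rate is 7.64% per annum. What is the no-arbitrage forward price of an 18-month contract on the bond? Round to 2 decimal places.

kr 100.75

PV(coupons) I = 2.62·e^(−0.0764·2/12) + 0.86·e^(−0.0764·5/12) + 2.34·e^(−0.0764·7/12)
I = 2.5869 + 0.8331 + 2.2380 = 5.6580
F = (S − I)·e^(rT) = (95.50 − 5.6580) · e^(0.0764·18/12)
= 89.8420 · e^0.114600 = 89.8420 × 1.121425 = kr 100.75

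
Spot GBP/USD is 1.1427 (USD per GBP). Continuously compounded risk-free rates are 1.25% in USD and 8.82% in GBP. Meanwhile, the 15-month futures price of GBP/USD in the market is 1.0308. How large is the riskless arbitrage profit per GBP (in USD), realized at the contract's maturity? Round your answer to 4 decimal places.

0.0087 per GBP (in USD)

Fair futures: F* = S·e^(carry·T), with carry = (r_USD − r_GBP) = 0.0125 − 0.0882 = -0.0757
F* = 1.1427 · e^(-0.0757 × 15/12) = 1.1427 · e^-0.094625 = 1.1427 × 0.909714 = 1.0395
Market 1.0308 < fair 1.0395: forward underpriced → reverse cash-and-carry (short spot, go long the forward).
At maturity, profit = |F_mkt − F*| = |1.0308 − 1.0395| = 0.0087 per GBP (in USD)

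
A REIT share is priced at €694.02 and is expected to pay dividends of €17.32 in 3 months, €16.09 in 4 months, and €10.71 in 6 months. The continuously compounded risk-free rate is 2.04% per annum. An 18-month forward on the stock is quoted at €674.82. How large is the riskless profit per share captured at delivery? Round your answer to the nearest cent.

PV(dividends) I = 17.32·e^(−0.0204·3/12) + 16.09·e^(−0.0204·4/12) + 10.71·e^(−0.0204·6/12) = 43.8142
Fair forward F* = (S − I)·e^(rT) = (694.02 − 43.8142)·e^0.030600 = 650.2058 × 1.031073 = 670.4096
Market €674.82 > fair 670.4096: forward overpriced → cash-and-carry (borrow at r, buy the stock and collect the dividends, short the forward).
Profit at T = |F_mkt − F*| = |674.82 − 670.4096| = €4.41 per share

€4.41 per share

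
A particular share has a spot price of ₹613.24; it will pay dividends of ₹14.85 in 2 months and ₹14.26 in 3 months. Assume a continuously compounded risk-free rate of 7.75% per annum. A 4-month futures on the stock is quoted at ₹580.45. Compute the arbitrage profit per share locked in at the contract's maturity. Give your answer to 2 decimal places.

₹19.44 per share

PV(dividends) I = 14.85·e^(−0.0775·2/12) + 14.26·e^(−0.0775·3/12) = 28.6458
Fair futures F* = (S − I)·e^(rT) = (613.24 − 28.6458)·e^0.025833 = 584.5942 × 1.026170 = 599.8930
Market ₹580.45 < fair 599.8930: forward underpriced → reverse cash-and-carry (short the stock, invest proceeds at r, pay the dividends, go long the forward).
Profit at T = |F_mkt − F*| = |580.45 − 599.8930| = ₹19.44 per share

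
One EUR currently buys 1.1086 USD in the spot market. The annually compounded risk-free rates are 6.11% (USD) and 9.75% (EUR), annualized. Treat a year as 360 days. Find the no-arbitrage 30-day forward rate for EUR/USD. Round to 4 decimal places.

By covered interest parity, F = S · (1+r_USD)^T / (1+r_EUR)^T
= 1.1086 × 1.004954 / 1.007783 = 1.1086 × 0.997193
F = 1.1055 USD per EUR

1.1055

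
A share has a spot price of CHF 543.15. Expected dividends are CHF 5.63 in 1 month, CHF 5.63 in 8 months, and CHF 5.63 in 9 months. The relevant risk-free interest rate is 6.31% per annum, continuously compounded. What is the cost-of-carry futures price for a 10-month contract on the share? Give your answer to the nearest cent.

PV(dividends) I = 5.63·e^(−0.0631·1/12) + 5.63·e^(−0.0631·8/12) + 5.63·e^(−0.0631·9/12)
I = 5.6005 + 5.3981 + 5.3698 = 16.3684
F = (S − I)·e^(rT) = (543.15 − 16.3684) · e^(0.0631·10/12)
= 526.7816 · e^0.052583 = 526.7816 × 1.053990 = CHF 555.22

CHF 555.22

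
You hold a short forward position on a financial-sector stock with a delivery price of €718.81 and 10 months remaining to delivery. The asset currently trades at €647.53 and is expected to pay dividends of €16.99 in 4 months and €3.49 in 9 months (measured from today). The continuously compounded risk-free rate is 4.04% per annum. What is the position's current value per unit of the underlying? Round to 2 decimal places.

€67.63

PV(remaining dividends) I = 16.99·e^(−0.0404·4/12) + 3.49·e^(−0.0404·9/12) = 20.1486
Current forward F = (S − I)·e^(rT) = (647.53 − 20.1486)·e^(0.0404·10/12) = 627.3814 × 1.034240 = 648.8629
Value (long) = (F − K)·e^(−rT) = (648.8629 − 718.81) × 0.966894 = -67.6314
Short position value = −(long value) = €67.63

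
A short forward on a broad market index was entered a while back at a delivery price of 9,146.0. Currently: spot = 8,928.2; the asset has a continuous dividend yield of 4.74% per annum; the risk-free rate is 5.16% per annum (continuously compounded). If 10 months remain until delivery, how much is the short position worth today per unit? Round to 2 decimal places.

178.65

Current fair forward for the remaining 10 months: F = S·e^((r − q)·T), (r − q) = 0.0516 − 0.0474 = 0.0042
F = 8928.2 · e^(0.0042 × 10/12) = 8928.2 × 1.00350613 = 8959.5034
Value of long forward = (F − K)·e^(−rT) = (8959.5034 − 9146.0) · e^(−0.0516·10/12)
= -186.4966 × 0.95791139 = -178.65
Short position value = −(long value) = 178.65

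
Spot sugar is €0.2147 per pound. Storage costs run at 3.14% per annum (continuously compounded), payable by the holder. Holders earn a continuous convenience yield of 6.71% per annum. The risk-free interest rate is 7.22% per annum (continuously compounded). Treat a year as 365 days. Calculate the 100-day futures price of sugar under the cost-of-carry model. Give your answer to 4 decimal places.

Net carry = r + u − y = 0.0722 + 0.0314 − 0.0671 = 0.0365
F = S·e^((r+u−y)T) = 0.2147 · e^(0.0365 × 100/365) = 0.2147 · e^0.010000
= 0.2147 × 1.010050 = €0.2169 per pound

€0.2169 per pound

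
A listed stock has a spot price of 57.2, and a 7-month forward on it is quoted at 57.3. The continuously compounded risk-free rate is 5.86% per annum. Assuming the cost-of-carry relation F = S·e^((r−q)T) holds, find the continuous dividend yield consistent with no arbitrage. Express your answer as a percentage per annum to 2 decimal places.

5.56%

From F = S·e^((r−q)T): (r − q) = ln(F/S)/T
ln(57.3/57.2) = ln(1.001748) = 0.001746
(r − q) = 0.001746 / (7/12) = 0.002993
q = r − ln(F/S)/T = 0.0586 − 0.002993 = 0.055607
q = 5.56%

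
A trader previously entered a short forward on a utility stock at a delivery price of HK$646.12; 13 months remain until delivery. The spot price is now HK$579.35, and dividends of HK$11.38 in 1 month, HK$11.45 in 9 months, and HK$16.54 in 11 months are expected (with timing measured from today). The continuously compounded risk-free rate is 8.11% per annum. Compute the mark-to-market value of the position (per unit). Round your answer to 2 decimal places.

HK$49.86

PV(remaining dividends) I = 11.38·e^(−0.0811·1/12) + 11.45·e^(−0.0811·9/12) + 16.54·e^(−0.0811·11/12) = 37.4326
Current forward F = (S − I)·e^(rT) = (579.35 − 37.4326)·e^(0.0811·13/12) = 541.9174 × 1.091833 = 591.6833
Value (long) = (F − K)·e^(−rT) = (591.6833 − 646.12) × 0.915891 = -49.8581
Short position value = −(long value) = HK$49.86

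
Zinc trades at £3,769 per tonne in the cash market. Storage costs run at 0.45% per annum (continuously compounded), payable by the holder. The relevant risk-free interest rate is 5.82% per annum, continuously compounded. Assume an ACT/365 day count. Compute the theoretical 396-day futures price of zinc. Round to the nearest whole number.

Net carry = r + u − y = 0.0582 + 0.0045 − 0.0000 = 0.0627
F = S·e^((r+u−y)T) = 3769 · e^(0.0627 × 396/365) = 3769 · e^0.068025
= 3769 × 1.070392 = £4,034 per tonne

£4,034 per tonne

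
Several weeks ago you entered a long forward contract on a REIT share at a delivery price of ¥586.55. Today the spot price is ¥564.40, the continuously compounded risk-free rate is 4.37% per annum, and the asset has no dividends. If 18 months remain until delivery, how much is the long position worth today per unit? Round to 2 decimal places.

¥15.07

Current fair forward for the remaining 18 months: F = S·e^(r·T), r = 0.0437
F = 564.40 · e^(0.0437 × 18/12) = 564.40 × 1.067746 = 602.6358
Value of long forward = (F − K)·e^(−rT) = (602.6358 − 586.55) · e^(−0.0437·18/12)
= 16.0858 × 0.936552 = 15.07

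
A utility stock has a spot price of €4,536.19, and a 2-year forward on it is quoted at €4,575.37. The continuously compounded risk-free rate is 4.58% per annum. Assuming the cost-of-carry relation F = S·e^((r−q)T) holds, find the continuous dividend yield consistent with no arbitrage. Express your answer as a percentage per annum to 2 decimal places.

4.15%

From F = S·e^((r−q)T): (r − q) = ln(F/S)/T
ln(4575.37/4536.19) = ln(1.008637) = 0.008600
(r − q) = 0.008600 / (2) = 0.004300
q = r − ln(F/S)/T = 0.0458 − 0.004300 = 0.041500
q = 4.15%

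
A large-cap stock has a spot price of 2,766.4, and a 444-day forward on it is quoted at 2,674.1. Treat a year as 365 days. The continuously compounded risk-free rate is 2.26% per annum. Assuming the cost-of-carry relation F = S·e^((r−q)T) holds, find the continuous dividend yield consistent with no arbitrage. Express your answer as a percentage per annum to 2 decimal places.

From F = S·e^((r−q)T): (r − q) = ln(F/S)/T
ln(2674.1/2766.4) = ln(0.966635) = -0.033934
(r − q) = -0.033934 / (444/365) = -0.027896
q = r − ln(F/S)/T = 0.0226 + 0.027896 = 0.050496
q = 5.05%

5.05%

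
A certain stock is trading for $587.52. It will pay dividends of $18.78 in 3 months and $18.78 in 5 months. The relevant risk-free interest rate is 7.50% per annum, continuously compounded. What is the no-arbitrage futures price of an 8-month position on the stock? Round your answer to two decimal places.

PV(dividends) I = 18.78·e^(−0.0750·3/12) + 18.78·e^(−0.0750·5/12)
I = 18.4312 + 18.2022 = 36.6334
F = (S − I)·e^(rT) = (587.52 − 36.6334) · e^(0.0750·8/12)
= 550.8866 · e^0.050000 = 550.8866 × 1.051271 = $579.13

$579.13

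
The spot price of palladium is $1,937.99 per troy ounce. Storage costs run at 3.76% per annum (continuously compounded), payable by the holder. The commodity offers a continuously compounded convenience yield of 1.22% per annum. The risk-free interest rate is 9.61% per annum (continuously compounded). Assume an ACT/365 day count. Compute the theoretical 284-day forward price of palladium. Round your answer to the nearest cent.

$2,130.14 per troy ounce

Net carry = r + u − y = 0.0961 + 0.0376 − 0.0122 = 0.1215
F = S·e^((r+u−y)T) = 1937.99 · e^(0.1215 × 284/365) = 1937.99 · e^0.09453699
= 1937.99 × 1.09914982 = $2,130.14 per troy ounce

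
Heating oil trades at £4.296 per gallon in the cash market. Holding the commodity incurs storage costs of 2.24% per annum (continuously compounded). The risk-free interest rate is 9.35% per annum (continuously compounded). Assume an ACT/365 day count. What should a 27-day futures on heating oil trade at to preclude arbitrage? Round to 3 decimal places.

Net carry = r + u − y = 0.0935 + 0.0224 − 0.0000 = 0.1159
F = S·e^((r+u−y)T) = 4.296 · e^(0.1159 × 27/365) = 4.296 · e^0.008573
= 4.296 × 1.008610 = £4.333 per gallon

£4.333 per gallon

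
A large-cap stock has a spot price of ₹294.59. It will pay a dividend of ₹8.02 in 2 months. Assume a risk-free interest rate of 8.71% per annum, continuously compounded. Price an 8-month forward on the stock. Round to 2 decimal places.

PV(dividends) I = 8.02·e^(−0.0871·2/12)
I = 7.9044
F = (S − I)·e^(rT) = (294.59 − 7.9044) · e^(0.0871·8/12)
= 286.6856 · e^0.058067 = 286.6856 × 1.059786 = ₹303.83

₹303.83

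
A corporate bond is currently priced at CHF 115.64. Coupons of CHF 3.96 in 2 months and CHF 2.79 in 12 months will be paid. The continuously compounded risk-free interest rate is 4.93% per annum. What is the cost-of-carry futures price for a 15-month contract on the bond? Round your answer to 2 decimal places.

CHF 115.99

PV(coupons) I = 3.96·e^(−0.0493·2/12) + 2.79·e^(−0.0493·12/12)
I = 3.9276 + 2.6558 = 6.5834
F = (S − I)·e^(rT) = (115.64 − 6.5834) · e^(0.0493·15/12)
= 109.0566 · e^0.061625 = 109.0566 × 1.063563 = CHF 115.99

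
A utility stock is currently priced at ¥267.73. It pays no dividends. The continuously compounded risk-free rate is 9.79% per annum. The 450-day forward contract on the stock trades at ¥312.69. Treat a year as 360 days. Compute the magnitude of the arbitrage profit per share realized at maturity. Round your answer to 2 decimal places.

Fair forward: F* = S·e^(carry·T), with carry = r = 0.0979
F* = 267.73 · e^(0.0979 × 450/360) = 267.73 · e^0.122375 = 267.73 × 1.130178 = ¥302.5826
Market ¥312.69 > fair ¥302.5826: forward overpriced → cash-and-carry (buy spot, short the forward).
At maturity, profit = |F_mkt − F*| = |312.69 − 302.5826| = ¥10.11 per share

¥10.11 per share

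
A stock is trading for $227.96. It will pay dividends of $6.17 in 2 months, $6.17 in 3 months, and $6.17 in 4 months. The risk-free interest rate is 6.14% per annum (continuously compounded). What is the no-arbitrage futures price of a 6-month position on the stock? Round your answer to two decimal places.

$216.27

PV(dividends) I = 6.17·e^(−0.0614·2/12) + 6.17·e^(−0.0614·3/12) + 6.17·e^(−0.0614·4/12)
I = 6.1072 + 6.0760 + 6.0450 = 18.2282
F = (S − I)·e^(rT) = (227.96 − 18.2282) · e^(0.0614·6/12)
= 209.7318 · e^0.030700 = 209.7318 × 1.031176 = $216.27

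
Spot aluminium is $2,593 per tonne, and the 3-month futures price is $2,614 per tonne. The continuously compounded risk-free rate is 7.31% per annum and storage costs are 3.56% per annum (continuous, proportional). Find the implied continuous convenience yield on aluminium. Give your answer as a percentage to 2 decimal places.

7.64%

F = S·e^((r+u−y)T) ⇒ (r+u−y) = ln(F/S)/T
ln(2614/2593) = 0.008066; /T ⇒ 0.032264
y = r + u − ln(F/S)/T = 0.0731 + 0.0356 − 0.032264 = 0.076436
y = 7.64%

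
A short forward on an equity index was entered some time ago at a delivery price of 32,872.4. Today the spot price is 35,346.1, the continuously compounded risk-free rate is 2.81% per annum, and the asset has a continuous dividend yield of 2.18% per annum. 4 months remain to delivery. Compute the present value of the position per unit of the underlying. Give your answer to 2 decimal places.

Current fair forward for the remaining 4 months: F = S·e^((r − q)·T), (r − q) = 0.0281 − 0.0218 = 0.0063
F = 35346.1 · e^(0.0063 × 4/12) = 35346.1 × 1.00210221 = 35420.4049
Value of long forward = (F − K)·e^(−rT) = (35420.4049 − 32872.4) · e^(−0.0281·4/12)
= 2548.0049 × 0.99067706 = 2524.25
Short position value = −(long value) = -2524.25

-2524.25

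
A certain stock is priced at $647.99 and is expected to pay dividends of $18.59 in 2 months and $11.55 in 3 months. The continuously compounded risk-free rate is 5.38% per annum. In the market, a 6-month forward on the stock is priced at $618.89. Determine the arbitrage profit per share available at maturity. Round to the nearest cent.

PV(dividends) I = 18.59·e^(−0.0538·2/12) + 11.55·e^(−0.0538·3/12) = 29.8197
Fair forward F* = (S − I)·e^(rT) = (647.99 − 29.8197)·e^0.026900 = 618.1703 × 1.027265 = 635.0247
Market $618.89 < fair 635.0247: forward underpriced → reverse cash-and-carry (short the stock, invest proceeds at r, pay the dividends, go long the forward).
Profit at T = |F_mkt − F*| = |618.89 − 635.0247| = $16.13 per share

$16.13 per share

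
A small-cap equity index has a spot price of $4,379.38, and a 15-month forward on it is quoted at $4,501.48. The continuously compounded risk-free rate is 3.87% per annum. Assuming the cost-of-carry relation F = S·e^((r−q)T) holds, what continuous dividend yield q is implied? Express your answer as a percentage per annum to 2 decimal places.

From F = S·e^((r−q)T): (r − q) = ln(F/S)/T
ln(4501.48/4379.38) = ln(1.027881) = 0.027499
(r − q) = 0.027499 / (15/12) = 0.021999
q = r − ln(F/S)/T = 0.0387 − 0.021999 = 0.016701
q = 1.67%

1.67%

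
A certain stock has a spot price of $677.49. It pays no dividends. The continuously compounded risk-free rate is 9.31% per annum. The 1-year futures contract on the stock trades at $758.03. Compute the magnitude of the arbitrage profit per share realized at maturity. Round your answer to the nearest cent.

Fair futures: F* = S·e^(carry·T), with carry = r = 0.0931
F* = 677.49 · e^(0.0931 × 1) = 677.49 · e^0.093100 = 677.49 × 1.097571 = $743.5934
Market $758.03 > fair $743.5934: forward overpriced → cash-and-carry (buy spot, short the forward).
At maturity, profit = |F_mkt − F*| = |758.03 − 743.5934| = $14.44 per share

$14.44 per share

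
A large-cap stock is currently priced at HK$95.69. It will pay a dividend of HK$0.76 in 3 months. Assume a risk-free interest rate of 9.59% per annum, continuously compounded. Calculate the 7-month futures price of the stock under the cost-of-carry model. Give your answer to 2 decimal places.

HK$100.41

PV(dividends) I = 0.76·e^(−0.0959·3/12)
I = 0.7420
F = (S − I)·e^(rT) = (95.69 − 0.7420) · e^(0.0959·7/12)
= 94.9480 · e^0.055942 = 94.9480 × 1.057536 = HK$100.41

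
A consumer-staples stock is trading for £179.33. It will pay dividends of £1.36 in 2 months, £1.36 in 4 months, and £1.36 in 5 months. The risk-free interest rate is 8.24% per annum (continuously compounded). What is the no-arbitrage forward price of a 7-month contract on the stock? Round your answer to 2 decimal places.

£183.99

PV(dividends) I = 1.36·e^(−0.0824·2/12) + 1.36·e^(−0.0824·4/12) + 1.36·e^(−0.0824·5/12)
I = 1.3415 + 1.3232 + 1.3141 = 3.9788
F = (S − I)·e^(rT) = (179.33 − 3.9788) · e^(0.0824·7/12)
= 175.3512 · e^0.048067 = 175.3512 × 1.049241 = £183.99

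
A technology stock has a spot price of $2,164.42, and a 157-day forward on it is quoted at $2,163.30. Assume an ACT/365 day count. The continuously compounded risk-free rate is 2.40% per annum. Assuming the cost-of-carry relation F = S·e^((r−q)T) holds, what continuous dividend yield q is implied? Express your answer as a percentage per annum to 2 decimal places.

From F = S·e^((r−q)T): (r − q) = ln(F/S)/T
ln(2163.30/2164.42) = ln(0.999483) = -0.000517
(r − q) = -0.000517 / (157/365) = -0.001202
q = r − ln(F/S)/T = 0.0240 + 0.001202 = 0.025202
q = 2.52%

2.52%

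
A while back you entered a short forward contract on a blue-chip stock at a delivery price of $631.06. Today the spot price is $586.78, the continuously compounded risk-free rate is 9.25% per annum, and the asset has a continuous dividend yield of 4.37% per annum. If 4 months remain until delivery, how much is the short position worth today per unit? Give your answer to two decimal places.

Current fair forward for the remaining 4 months: F = S·e^((r − q)·T), (r − q) = 0.0925 − 0.0437 = 0.0488
F = 586.78 · e^(0.0488 × 4/12) = 586.78 × 1.016400 = 596.4032
Value of long forward = (F − K)·e^(−rT) = (596.4032 − 631.06) · e^(−0.0925·4/12)
= -34.6568 × 0.969637 = -33.60
Short position value = −(long value) = $33.60

$33.60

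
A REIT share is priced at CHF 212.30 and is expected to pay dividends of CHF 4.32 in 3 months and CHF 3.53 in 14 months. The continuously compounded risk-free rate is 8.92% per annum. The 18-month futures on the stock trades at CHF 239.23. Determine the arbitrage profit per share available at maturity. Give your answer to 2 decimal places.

CHF 5.00 per share

PV(dividends) I = 4.32·e^(−0.0892·3/12) + 3.53·e^(−0.0892·14/12) = 7.4058
Fair futures F* = (S − I)·e^(rT) = (212.30 − 7.4058)·e^0.133800 = 204.8942 × 1.143164 = 234.2277
Market CHF 239.23 > fair 234.2277: forward overpriced → cash-and-carry (borrow at r, buy the stock and collect the dividends, short the forward).
Profit at T = |F_mkt − F*| = |239.23 − 234.2277| = CHF 5.00 per share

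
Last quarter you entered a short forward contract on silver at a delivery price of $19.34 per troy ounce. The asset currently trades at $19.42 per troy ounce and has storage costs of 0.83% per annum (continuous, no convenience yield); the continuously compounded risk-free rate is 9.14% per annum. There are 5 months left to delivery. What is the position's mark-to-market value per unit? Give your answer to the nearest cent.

Current fair forward for the remaining 5 months: F = S·e^((r + u)·T), (r + u) = 0.0914 + 0.0083 = 0.0997
F = 19.42 · e^(0.0997 × 5/12) = 19.42 × 1.042417 = 20.2437
Value of long forward = (F − K)·e^(−rT) = (20.2437 − 19.34) · e^(−0.0914·5/12)
= 0.9037 × 0.962633 = 0.87
Short position value = −(long value) = -$0.87

-$0.87 per troy ounce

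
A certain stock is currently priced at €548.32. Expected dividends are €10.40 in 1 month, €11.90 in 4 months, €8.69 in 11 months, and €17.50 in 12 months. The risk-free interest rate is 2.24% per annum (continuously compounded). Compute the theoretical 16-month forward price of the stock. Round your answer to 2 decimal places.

€515.68

PV(dividends) I = 10.40·e^(−0.0224·1/12) + 11.90·e^(−0.0224·4/12) + 8.69·e^(−0.0224·11/12) + 17.50·e^(−0.0224·12/12)
I = 10.3806 + 11.8115 + 8.5134 + 17.1124 = 47.8179
F = (S − I)·e^(rT) = (548.32 − 47.8179) · e^(0.0224·16/12)
= 500.5021 · e^0.029867 = 500.5021 × 1.030317 = €515.68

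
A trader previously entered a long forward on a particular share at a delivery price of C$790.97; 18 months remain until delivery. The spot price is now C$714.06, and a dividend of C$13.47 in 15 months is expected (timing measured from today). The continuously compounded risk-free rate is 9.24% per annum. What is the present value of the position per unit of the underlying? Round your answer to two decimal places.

C$13.46

PV(remaining dividends) I = 13.47·e^(−0.0924·15/12) = 12.0007
Current forward F = (S − I)·e^(rT) = (714.06 − 12.0007)·e^(0.0924·18/12) = 702.0593 × 1.148665 = 806.4309
Value (long) = (F − K)·e^(−rT) = (806.4309 − 790.97) × 0.870576 = 13.4599
Value = C$13.46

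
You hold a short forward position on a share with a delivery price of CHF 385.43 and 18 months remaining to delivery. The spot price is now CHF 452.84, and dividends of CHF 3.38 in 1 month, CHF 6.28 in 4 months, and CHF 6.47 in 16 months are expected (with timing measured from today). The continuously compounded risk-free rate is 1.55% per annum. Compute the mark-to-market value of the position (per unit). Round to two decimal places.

PV(remaining dividends) I = 3.38·e^(−0.0155·1/12) + 6.28·e^(−0.0155·4/12) + 6.47·e^(−0.0155·16/12) = 15.9609
Current forward F = (S − I)·e^(rT) = (452.84 − 15.9609)·e^(0.0155·18/12) = 436.8791 × 1.023522 = 447.1554
Value (long) = (F − K)·e^(−rT) = (447.1554 − 385.43) × 0.977018 = 60.3068
Short position value = −(long value) = -CHF 60.31

-CHF 60.31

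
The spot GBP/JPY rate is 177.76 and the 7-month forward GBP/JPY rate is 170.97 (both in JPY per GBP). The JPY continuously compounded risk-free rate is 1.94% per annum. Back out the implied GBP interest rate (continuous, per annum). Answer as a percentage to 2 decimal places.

F = S·e^((r_JPY − r_GBP)T) ⇒ r_GBP = r_JPY − ln(F/S)/T
ln(170.97/177.76) = -0.038946; /(7/12) = -0.066765
r_GBP = 0.0194 + 0.066765 = 0.086165
r_GBP = 8.62%

8.62%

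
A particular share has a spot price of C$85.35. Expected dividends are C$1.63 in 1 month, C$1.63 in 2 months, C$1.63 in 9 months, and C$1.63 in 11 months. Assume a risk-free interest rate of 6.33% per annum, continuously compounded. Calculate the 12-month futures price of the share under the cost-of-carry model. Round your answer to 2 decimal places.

C$84.19

PV(dividends) I = 1.63·e^(−0.0633·1/12) + 1.63·e^(−0.0633·2/12) + 1.63·e^(−0.0633·9/12) + 1.63·e^(−0.0633·11/12)
I = 1.6214 + 1.6129 + 1.5544 + 1.5381 = 6.3268
F = (S − I)·e^(rT) = (85.35 − 6.3268) · e^(0.0633·12/12)
= 79.0232 · e^0.063300 = 79.0232 × 1.065346 = C$84.19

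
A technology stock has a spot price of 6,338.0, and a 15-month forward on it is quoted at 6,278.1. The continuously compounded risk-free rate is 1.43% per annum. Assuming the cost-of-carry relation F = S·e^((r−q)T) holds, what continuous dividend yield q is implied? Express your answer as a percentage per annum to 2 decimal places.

From F = S·e^((r−q)T): (r − q) = ln(F/S)/T
ln(6278.1/6338.0) = ln(0.990549) = -0.009496
(r − q) = -0.009496 / (15/12) = -0.007597
q = r − ln(F/S)/T = 0.0143 + 0.007597 = 0.021897
q = 2.19%

2.19%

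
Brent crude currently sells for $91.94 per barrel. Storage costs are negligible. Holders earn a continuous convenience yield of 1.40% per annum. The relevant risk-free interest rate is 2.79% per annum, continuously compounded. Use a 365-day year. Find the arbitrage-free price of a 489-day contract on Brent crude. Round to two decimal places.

$93.67 per barrel

Net carry = r + u − y = 0.0279 + 0.0000 − 0.0140 = 0.0139
F = S·e^((r+u−y)T) = 91.94 · e^(0.0139 × 489/365) = 91.94 · e^0.018622
= 91.94 × 1.018796 = $93.67 per barrel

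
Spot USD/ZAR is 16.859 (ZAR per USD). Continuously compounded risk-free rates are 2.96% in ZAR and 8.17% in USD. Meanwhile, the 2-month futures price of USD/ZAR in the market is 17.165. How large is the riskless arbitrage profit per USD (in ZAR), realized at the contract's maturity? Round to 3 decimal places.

Fair futures: F* = S·e^(carry·T), with carry = (r_ZAR − r_USD) = 0.0296 − 0.0817 = -0.0521
F* = 16.859 · e^(-0.0521 × 2/12) = 16.859 · e^-0.008683 = 16.859 × 0.991355 = 16.7133
Market 17.165 > fair 16.7133: forward overpriced → cash-and-carry (buy spot, short the forward).
At maturity, profit = |F_mkt − F*| = |17.165 − 16.7133| = 0.452 per USD (in ZAR)

0.452 per USD (in ZAR)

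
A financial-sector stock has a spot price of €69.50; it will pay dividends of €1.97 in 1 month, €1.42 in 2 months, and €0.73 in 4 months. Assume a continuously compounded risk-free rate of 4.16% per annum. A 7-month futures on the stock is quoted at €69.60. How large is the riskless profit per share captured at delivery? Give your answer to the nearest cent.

€2.59 per share

PV(dividends) I = 1.97·e^(−0.0416·1/12) + 1.42·e^(−0.0416·2/12) + 0.73·e^(−0.0416·4/12) = 4.0933
Fair futures F* = (S − I)·e^(rT) = (69.50 − 4.0933)·e^0.024267 = 65.4067 × 1.024564 = 67.0134
Market €69.60 > fair 67.0134: forward overpriced → cash-and-carry (borrow at r, buy the stock and collect the dividends, short the forward).
Profit at T = |F_mkt − F*| = |69.60 − 67.0134| = €2.59 per share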